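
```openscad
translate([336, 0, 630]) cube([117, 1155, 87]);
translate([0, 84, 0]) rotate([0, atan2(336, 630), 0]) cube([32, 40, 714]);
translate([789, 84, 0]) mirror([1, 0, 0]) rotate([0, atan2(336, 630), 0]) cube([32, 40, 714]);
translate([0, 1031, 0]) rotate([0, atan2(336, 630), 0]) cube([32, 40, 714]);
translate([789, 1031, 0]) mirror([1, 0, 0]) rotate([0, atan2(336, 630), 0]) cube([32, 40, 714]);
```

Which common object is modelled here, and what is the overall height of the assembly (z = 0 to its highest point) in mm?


A sawhorse. The overall height is 717 mm.

A beam across two mirrored pairs of raked legs — a sawhorse. The beam's underside is at z = 630 (matching the legs' vertical rise in atan2(336, 630)) and the beam is 87 mm tall, so its top is at 630 + 87 = 717 mm. The raked legs top out at the beam's underside, so that is the highest point.


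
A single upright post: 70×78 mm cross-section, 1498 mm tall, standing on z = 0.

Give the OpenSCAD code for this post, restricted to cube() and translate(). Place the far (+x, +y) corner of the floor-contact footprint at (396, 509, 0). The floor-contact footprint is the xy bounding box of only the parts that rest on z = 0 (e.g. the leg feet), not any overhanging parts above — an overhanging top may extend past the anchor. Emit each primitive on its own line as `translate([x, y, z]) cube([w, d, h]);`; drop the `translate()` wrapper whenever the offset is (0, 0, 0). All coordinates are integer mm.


translate([326, 431, 0]) cube([70, 78, 1498]);


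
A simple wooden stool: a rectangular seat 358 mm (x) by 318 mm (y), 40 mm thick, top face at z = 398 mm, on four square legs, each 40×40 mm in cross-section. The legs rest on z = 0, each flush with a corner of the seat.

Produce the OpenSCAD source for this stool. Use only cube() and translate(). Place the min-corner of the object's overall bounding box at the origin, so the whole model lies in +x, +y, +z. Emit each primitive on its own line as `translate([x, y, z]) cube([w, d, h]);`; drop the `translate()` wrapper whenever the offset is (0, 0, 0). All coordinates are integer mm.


translate([0, 0, 358]) cube([358, 318, 40]);
cube([40, 40, 358]);
translate([318, 0, 0]) cube([40, 40, 358]);
translate([0, 278, 0]) cube([40, 40, 358]);
translate([318, 278, 0]) cube([40, 40, 358]);


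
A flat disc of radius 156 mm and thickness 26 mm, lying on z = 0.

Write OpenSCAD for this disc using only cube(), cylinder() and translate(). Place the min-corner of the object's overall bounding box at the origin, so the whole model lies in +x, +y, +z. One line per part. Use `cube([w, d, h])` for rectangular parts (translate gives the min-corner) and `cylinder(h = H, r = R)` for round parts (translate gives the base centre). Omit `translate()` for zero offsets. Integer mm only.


translate([156, 156, 0]) cylinder(h = 26, r = 156);


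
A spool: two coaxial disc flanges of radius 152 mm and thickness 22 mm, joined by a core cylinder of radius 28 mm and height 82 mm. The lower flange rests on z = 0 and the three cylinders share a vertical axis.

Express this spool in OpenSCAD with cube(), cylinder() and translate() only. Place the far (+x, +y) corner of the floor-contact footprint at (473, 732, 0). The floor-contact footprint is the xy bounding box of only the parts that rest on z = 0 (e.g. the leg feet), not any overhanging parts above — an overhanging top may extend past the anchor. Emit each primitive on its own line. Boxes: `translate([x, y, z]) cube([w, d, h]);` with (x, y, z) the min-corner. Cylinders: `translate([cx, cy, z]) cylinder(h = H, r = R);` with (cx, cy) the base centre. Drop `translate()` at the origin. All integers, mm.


translate([321, 580, 0]) cylinder(h = 22, r = 152);
translate([321, 580, 22]) cylinder(h = 82, r = 28);
translate([321, 580, 104]) cylinder(h = 22, r = 152);


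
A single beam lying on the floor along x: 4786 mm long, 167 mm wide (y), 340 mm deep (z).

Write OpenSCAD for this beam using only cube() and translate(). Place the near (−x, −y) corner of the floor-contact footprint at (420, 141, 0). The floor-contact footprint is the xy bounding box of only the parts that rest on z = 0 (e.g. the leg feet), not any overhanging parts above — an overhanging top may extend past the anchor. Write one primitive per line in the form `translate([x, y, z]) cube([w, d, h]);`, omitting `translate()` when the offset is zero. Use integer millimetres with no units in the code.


translate([420, 141, 0]) cube([4786, 167, 340]);


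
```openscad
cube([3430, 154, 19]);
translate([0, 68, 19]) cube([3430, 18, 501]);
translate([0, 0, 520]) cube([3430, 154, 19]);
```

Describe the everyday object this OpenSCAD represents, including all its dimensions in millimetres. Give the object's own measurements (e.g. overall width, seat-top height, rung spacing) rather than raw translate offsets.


An I-beam lying along x, 3430 mm long. Overall section height 539 mm. Two flanges 154 mm wide (y) and 19 mm thick, one on the floor and one at the top; a web 18 mm thick runs between them, centred on the flange width.


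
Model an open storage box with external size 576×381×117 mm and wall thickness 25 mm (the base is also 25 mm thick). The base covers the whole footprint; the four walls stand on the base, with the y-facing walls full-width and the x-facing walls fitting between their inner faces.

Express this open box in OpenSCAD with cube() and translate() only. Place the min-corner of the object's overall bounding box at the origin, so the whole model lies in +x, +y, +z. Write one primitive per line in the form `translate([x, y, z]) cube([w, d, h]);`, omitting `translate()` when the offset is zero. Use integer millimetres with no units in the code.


cube([576, 381, 25]);
translate([0, 0, 25]) cube([576, 25, 92]);
translate([0, 356, 25]) cube([576, 25, 92]);
translate([0, 25, 25]) cube([25, 331, 92]);
translate([551, 25, 25]) cube([25, 331, 92]);


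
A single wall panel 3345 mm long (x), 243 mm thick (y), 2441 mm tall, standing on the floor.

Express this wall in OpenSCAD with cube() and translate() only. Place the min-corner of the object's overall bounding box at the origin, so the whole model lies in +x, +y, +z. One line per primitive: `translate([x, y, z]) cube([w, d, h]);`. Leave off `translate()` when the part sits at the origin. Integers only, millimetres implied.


cube([3345, 243, 2441]);


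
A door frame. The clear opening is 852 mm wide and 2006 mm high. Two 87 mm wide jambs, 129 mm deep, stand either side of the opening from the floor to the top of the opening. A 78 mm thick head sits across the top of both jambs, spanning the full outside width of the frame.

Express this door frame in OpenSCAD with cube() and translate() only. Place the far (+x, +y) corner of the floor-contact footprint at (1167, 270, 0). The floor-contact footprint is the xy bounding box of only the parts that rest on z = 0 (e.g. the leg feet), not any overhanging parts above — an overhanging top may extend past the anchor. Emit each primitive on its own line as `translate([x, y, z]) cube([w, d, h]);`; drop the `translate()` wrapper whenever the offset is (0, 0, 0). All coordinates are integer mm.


translate([141, 141, 0]) cube([87, 129, 2006]);
translate([1080, 141, 0]) cube([87, 129, 2006]);
translate([141, 141, 2006]) cube([1026, 129, 78]);


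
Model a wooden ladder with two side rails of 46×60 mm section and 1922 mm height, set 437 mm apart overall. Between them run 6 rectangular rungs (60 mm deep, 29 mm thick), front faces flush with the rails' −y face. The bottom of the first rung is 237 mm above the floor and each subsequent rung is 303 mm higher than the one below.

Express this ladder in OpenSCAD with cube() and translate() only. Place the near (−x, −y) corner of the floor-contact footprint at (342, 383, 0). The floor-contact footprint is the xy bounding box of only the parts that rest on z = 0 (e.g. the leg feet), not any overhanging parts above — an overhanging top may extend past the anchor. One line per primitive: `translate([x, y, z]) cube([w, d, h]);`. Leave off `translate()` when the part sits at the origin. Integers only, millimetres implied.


// rung span = 437 - 2*46 = 345
// rung[k] z = 237 + k*303
translate([342, 383, 0]) cube([46, 60, 1922]);
translate([733, 383, 0]) cube([46, 60, 1922]);
translate([388, 383, 237]) cube([345, 60, 29]);
translate([388, 383, 540]) cube([345, 60, 29]);
translate([388, 383, 843]) cube([345, 60, 29]);
translate([388, 383, 1146]) cube([345, 60, 29]);
translate([388, 383, 1449]) cube([345, 60, 29]);
translate([388, 383, 1752]) cube([345, 60, 29]);


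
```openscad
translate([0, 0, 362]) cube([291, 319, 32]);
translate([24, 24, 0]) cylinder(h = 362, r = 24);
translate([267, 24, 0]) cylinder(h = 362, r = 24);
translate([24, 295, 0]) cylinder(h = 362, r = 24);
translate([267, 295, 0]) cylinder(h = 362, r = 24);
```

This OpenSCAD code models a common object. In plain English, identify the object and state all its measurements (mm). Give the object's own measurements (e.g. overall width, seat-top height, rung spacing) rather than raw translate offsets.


A four-legged stool. The seat is a 291×319×32 mm slab whose top surface is at z = 394 mm; four round legs, each 48 mm in diameter, run from the floor (z = 0) to the underside of the seat, each leg's axis is inset half a diameter from the nearest pair of seat edges (so the leg's bounding box is flush with the corner).


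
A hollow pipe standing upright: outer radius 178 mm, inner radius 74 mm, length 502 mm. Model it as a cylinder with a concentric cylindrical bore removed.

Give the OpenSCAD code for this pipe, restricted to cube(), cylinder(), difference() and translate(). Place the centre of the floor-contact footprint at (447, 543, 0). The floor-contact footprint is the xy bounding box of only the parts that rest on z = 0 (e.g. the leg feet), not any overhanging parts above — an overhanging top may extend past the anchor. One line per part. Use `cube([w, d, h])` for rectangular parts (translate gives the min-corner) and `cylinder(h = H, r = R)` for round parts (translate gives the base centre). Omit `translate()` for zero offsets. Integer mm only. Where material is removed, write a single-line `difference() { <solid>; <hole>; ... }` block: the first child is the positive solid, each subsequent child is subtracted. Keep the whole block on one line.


difference() { translate([447, 543, 0]) cylinder(h = 502, r = 178); translate([447, 543, 0]) cylinder(h = 502, r = 74); }


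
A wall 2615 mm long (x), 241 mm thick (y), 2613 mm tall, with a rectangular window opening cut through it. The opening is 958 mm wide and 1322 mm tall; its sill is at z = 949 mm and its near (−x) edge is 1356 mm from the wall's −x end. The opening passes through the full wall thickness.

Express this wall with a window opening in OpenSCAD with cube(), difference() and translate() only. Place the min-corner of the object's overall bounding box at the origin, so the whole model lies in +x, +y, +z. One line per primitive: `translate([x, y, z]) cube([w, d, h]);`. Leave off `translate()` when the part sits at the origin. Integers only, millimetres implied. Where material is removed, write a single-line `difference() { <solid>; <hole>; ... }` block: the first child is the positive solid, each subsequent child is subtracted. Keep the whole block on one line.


difference() { cube([2615, 241, 2613]); translate([1356, 0, 949]) cube([958, 241, 1322]); }


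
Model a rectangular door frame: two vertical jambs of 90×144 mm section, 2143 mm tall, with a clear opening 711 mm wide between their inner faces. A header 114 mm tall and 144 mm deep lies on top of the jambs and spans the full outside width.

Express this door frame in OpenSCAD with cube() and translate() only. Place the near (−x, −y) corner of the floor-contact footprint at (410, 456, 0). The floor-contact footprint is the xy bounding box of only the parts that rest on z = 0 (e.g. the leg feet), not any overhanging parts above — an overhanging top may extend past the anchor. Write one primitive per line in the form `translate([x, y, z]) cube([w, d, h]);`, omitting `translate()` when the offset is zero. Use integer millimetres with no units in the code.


translate([410, 456, 0]) cube([90, 144, 2143]);
translate([1211, 456, 0]) cube([90, 144, 2143]);
translate([410, 456, 2143]) cube([891, 144, 114]);


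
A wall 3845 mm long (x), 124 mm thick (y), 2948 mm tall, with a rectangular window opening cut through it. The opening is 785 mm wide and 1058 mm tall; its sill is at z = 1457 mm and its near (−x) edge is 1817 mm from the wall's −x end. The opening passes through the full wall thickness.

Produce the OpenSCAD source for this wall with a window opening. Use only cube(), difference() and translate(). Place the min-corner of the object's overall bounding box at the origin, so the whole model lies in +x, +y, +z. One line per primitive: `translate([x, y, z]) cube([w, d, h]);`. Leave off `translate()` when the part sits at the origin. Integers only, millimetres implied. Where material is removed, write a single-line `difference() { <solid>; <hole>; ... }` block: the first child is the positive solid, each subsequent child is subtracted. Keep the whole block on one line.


difference() { cube([3845, 124, 2948]); translate([1817, 0, 1457]) cube([785, 124, 1058]); }


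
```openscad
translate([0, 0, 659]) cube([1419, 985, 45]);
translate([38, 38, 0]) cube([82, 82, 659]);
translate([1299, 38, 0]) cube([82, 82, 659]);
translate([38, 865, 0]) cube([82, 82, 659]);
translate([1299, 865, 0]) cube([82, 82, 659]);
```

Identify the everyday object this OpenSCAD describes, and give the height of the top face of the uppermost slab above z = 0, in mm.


A table. The table height is 704 mm.

A 1419×985×45 slab sits at z = 659 on four 82 mm square posts — a table. The top surface is at 659 + 45 = 704 mm.


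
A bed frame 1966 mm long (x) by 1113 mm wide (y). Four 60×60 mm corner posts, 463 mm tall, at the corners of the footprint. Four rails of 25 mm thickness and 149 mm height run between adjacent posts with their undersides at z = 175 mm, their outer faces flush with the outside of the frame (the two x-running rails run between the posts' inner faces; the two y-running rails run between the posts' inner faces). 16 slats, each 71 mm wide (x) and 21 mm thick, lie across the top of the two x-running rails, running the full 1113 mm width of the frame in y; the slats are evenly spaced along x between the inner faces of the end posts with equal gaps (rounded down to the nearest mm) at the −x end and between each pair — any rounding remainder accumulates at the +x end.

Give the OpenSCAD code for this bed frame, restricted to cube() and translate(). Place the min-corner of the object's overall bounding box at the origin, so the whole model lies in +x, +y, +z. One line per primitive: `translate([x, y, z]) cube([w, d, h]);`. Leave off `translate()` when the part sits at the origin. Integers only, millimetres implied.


cube([60, 60, 463]);
translate([0, 1053, 0]) cube([60, 60, 463]);
translate([1906, 0, 0]) cube([60, 60, 463]);
translate([1906, 1053, 0]) cube([60, 60, 463]);
translate([60, 0, 175]) cube([1846, 25, 149]);
translate([60, 1088, 175]) cube([1846, 25, 149]);
translate([0, 60, 175]) cube([25, 993, 149]);
translate([1941, 60, 175]) cube([25, 993, 149]);
translate([101, 0, 324]) cube([71, 1113, 21]);
translate([213, 0, 324]) cube([71, 1113, 21]);
translate([325, 0, 324]) cube([71, 1113, 21]);
translate([437, 0, 324]) cube([71, 1113, 21]);
translate([549, 0, 324]) cube([71, 1113, 21]);
translate([661, 0, 324]) cube([71, 1113, 21]);
translate([773, 0, 324]) cube([71, 1113, 21]);
translate([885, 0, 324]) cube([71, 1113, 21]);
translate([997, 0, 324]) cube([71, 1113, 21]);
translate([1109, 0, 324]) cube([71, 1113, 21]);
translate([1221, 0, 324]) cube([71, 1113, 21]);
translate([1333, 0, 324]) cube([71, 1113, 21]);
translate([1445, 0, 324]) cube([71, 1113, 21]);
translate([1557, 0, 324]) cube([71, 1113, 21]);
translate([1669, 0, 324]) cube([71, 1113, 21]);
translate([1781, 0, 324]) cube([71, 1113, 21]);


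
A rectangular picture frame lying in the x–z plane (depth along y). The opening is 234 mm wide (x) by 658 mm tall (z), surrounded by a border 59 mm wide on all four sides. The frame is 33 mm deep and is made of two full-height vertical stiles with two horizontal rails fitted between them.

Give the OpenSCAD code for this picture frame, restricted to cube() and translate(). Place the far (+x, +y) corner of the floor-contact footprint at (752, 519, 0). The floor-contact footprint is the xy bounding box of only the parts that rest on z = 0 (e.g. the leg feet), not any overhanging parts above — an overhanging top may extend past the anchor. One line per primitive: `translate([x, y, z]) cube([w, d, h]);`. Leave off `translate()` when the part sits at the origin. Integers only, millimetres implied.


translate([400, 486, 0]) cube([59, 33, 776]);
translate([693, 486, 0]) cube([59, 33, 776]);
translate([459, 486, 0]) cube([234, 33, 59]);
translate([459, 486, 717]) cube([234, 33, 59]);


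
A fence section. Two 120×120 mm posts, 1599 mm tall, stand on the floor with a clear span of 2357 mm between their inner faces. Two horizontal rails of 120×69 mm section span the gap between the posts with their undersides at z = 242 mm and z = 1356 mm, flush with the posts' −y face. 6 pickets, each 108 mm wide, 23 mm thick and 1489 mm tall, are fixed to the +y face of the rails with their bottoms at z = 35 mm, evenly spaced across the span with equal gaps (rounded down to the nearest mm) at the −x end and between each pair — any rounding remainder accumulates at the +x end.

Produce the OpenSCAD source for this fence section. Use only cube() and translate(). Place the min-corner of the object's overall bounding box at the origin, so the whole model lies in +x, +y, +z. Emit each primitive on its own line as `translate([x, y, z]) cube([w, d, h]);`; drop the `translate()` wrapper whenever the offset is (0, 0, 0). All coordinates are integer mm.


cube([120, 120, 1599]);
translate([2477, 0, 0]) cube([120, 120, 1599]);
translate([120, 0, 242]) cube([2357, 120, 69]);
translate([120, 0, 1356]) cube([2357, 120, 69]);
translate([364, 120, 35]) cube([108, 23, 1489]);
translate([716, 120, 35]) cube([108, 23, 1489]);
translate([1068, 120, 35]) cube([108, 23, 1489]);
translate([1420, 120, 35]) cube([108, 23, 1489]);
translate([1772, 120, 35]) cube([108, 23, 1489]);
translate([2124, 120, 35]) cube([108, 23, 1489]);


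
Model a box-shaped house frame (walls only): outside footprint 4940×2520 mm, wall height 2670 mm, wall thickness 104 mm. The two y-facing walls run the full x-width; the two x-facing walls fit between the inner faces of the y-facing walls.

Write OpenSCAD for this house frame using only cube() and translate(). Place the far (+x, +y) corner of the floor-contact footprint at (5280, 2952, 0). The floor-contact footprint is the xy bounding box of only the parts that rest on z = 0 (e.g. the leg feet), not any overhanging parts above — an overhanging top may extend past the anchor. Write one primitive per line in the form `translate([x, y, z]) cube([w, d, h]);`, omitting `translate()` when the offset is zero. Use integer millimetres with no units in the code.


translate([340, 432, 0]) cube([4940, 104, 2670]);
translate([340, 2848, 0]) cube([4940, 104, 2670]);
translate([340, 536, 0]) cube([104, 2312, 2670]);
translate([5176, 536, 0]) cube([104, 2312, 2670]);


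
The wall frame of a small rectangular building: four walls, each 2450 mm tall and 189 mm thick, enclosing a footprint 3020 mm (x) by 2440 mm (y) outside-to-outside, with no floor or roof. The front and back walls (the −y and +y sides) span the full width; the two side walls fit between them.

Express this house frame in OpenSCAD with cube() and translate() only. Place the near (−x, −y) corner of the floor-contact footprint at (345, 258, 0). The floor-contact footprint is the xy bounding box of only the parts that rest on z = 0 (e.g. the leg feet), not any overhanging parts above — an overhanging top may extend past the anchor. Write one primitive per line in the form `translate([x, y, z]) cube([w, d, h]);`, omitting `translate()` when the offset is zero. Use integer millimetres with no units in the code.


translate([345, 258, 0]) cube([3020, 189, 2450]);
translate([345, 2509, 0]) cube([3020, 189, 2450]);
translate([345, 447, 0]) cube([189, 2062, 2450]);
translate([3176, 447, 0]) cube([189, 2062, 2450]);


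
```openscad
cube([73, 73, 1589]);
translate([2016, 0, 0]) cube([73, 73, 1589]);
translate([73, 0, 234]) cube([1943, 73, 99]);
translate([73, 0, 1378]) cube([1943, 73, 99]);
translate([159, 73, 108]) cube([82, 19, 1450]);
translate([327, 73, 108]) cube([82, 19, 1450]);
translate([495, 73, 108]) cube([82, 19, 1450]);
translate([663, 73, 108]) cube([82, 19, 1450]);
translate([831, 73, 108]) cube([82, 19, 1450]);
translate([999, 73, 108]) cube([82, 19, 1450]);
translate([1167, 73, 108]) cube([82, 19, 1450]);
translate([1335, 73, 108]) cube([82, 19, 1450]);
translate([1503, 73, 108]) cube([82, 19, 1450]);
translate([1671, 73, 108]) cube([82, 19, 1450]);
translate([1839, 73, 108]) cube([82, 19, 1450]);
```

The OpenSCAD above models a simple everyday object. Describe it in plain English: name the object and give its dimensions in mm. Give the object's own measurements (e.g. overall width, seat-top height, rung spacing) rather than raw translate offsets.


A fence section. Two 73×73 mm posts, 1589 mm tall, stand on the floor with a clear span of 1943 mm between their inner faces. Two horizontal rails of 73×99 mm section span the gap between the posts with their undersides at z = 234 mm and z = 1378 mm, flush with the posts' −y face. 11 pickets, each 82 mm wide, 19 mm thick and 1450 mm tall, are fixed to the +y face of the rails with their bottoms at z = 108 mm, spaced across the span with a 86 mm gap after the −x post and between neighbouring pickets, with 95 mm left before the +x post.


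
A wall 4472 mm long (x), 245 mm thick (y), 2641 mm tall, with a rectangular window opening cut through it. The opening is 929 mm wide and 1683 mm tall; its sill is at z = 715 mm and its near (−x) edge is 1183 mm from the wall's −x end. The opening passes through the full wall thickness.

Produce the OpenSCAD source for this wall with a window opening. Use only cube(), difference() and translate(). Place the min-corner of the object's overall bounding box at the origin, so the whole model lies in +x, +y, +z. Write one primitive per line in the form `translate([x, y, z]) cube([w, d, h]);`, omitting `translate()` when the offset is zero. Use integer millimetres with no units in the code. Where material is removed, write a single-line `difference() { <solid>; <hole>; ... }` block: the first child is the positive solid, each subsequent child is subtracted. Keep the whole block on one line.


difference() { cube([4472, 245, 2641]); translate([1183, 0, 715]) cube([929, 245, 1683]); }


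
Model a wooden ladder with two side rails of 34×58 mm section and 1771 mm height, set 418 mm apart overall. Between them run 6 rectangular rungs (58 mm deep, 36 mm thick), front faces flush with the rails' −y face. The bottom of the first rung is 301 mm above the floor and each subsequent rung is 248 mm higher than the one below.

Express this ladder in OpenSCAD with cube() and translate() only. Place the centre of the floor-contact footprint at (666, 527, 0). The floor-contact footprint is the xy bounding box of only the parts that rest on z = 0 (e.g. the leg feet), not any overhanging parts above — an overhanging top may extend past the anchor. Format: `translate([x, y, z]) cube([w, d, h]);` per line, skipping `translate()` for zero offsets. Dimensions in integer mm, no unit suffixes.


// rung span = 418 - 2*34 = 350
// rung[k] z = 301 + k*248
translate([457, 498, 0]) cube([34, 58, 1771]);
translate([841, 498, 0]) cube([34, 58, 1771]);
translate([491, 498, 301]) cube([350, 58, 36]);
translate([491, 498, 549]) cube([350, 58, 36]);
translate([491, 498, 797]) cube([350, 58, 36]);
translate([491, 498, 1045]) cube([350, 58, 36]);
translate([491, 498, 1293]) cube([350, 58, 36]);
translate([491, 498, 1541]) cube([350, 58, 36]);


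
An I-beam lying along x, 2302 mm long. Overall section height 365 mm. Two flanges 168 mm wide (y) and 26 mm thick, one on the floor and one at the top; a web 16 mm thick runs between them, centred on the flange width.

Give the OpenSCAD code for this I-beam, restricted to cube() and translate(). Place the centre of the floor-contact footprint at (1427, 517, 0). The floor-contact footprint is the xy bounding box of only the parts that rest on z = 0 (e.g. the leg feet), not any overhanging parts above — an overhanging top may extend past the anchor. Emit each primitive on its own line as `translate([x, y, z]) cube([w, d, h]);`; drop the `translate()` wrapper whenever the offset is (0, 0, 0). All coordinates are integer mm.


translate([276, 433, 0]) cube([2302, 168, 26]);
translate([276, 509, 26]) cube([2302, 16, 313]);
translate([276, 433, 339]) cube([2302, 168, 26]);


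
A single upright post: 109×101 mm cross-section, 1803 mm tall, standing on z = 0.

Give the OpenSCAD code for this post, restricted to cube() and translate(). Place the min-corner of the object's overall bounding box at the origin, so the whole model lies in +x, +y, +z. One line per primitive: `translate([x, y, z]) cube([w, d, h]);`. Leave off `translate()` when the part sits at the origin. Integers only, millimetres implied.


cube([109, 101, 1803]);


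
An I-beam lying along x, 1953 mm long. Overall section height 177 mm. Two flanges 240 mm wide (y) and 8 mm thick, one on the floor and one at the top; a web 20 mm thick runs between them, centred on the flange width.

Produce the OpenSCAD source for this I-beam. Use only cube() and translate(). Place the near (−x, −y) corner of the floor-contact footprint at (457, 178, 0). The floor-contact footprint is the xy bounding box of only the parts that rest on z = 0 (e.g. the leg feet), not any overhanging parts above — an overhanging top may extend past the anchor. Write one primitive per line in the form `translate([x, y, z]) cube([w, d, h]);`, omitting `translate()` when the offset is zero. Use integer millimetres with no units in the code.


translate([457, 178, 0]) cube([1953, 240, 8]);
translate([457, 288, 8]) cube([1953, 20, 161]);
translate([457, 178, 169]) cube([1953, 240, 8]);


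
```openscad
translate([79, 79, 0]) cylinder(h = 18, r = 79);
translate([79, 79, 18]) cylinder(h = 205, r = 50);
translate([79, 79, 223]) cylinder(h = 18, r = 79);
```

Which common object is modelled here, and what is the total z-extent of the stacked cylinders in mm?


A spool. The overall height is 241 mm.

Three coaxial cylinders, large–small–large — a spool. Two 18 mm flanges and a 205 mm core give 18 + 205 + 18 = 241 mm.


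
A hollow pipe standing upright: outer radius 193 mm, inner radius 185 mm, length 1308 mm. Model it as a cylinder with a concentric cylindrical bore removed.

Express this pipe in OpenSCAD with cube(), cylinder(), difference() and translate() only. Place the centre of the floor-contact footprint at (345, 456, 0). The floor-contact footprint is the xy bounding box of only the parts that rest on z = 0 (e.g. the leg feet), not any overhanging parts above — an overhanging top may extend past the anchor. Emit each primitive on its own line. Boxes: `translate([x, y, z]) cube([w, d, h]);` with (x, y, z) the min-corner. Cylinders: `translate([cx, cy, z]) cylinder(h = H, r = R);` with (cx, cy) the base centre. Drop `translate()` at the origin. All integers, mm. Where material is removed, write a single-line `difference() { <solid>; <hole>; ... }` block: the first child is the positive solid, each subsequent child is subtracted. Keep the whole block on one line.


difference() { translate([345, 456, 0]) cylinder(h = 1308, r = 193); translate([345, 456, 0]) cylinder(h = 1308, r = 185); }


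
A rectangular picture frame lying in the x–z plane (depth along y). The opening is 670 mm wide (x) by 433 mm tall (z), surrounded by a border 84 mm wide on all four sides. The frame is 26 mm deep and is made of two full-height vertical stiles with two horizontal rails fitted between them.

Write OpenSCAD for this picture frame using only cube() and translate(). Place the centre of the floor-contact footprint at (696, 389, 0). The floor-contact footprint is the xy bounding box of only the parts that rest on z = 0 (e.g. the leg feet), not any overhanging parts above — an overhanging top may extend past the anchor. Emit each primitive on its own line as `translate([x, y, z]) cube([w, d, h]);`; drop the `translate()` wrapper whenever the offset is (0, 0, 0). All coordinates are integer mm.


translate([277, 376, 0]) cube([84, 26, 601]);
translate([1031, 376, 0]) cube([84, 26, 601]);
translate([361, 376, 0]) cube([670, 26, 84]);
translate([361, 376, 517]) cube([670, 26, 84]);


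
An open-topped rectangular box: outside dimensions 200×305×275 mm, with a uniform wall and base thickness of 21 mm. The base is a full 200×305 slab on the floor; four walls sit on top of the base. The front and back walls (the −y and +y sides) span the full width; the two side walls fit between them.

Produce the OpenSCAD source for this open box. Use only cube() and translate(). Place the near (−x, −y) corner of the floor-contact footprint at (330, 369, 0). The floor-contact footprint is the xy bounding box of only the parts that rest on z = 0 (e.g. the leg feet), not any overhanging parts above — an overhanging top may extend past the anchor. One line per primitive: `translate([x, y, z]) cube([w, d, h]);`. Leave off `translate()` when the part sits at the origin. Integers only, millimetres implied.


translate([330, 369, 0]) cube([200, 305, 21]);
translate([330, 369, 21]) cube([200, 21, 254]);
translate([330, 653, 21]) cube([200, 21, 254]);
translate([330, 390, 21]) cube([21, 263, 254]);
translate([509, 390, 21]) cube([21, 263, 254]);


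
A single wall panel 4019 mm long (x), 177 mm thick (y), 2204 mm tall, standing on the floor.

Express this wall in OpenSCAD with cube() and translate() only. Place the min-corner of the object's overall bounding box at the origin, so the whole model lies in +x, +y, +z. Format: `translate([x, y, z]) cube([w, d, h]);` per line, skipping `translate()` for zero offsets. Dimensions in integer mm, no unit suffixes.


cube([4019, 177, 2204]);


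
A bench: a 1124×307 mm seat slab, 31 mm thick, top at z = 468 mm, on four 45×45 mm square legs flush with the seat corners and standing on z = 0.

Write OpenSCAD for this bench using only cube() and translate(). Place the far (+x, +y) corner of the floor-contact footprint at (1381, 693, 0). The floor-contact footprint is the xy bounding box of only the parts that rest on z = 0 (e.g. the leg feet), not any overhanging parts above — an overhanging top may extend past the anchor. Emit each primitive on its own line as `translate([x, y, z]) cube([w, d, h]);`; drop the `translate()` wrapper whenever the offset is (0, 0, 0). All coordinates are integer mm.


translate([257, 386, 437]) cube([1124, 307, 31]);
translate([257, 386, 0]) cube([45, 45, 437]);
translate([257, 648, 0]) cube([45, 45, 437]);
translate([1336, 386, 0]) cube([45, 45, 437]);
translate([1336, 648, 0]) cube([45, 45, 437]);


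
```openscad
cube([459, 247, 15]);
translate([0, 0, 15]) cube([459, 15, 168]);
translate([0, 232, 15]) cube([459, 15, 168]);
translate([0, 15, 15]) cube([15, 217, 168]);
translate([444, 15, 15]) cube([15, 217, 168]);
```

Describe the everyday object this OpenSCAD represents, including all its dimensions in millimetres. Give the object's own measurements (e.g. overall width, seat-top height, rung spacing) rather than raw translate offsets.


An open-topped rectangular box: outside dimensions 459×247×183 mm, with a uniform wall and base thickness of 15 mm. The base is a full 459×247 slab on the floor; four walls sit on top of the base. The front and back walls (the −y and +y sides) span the full width; the two side walls fit between them.


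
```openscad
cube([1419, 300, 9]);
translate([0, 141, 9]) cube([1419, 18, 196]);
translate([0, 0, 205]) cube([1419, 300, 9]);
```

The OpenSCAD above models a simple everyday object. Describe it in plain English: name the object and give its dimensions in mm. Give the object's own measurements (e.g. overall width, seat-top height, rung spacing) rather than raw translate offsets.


An I-beam lying along x, 1419 mm long. Overall section height 214 mm. Two flanges 300 mm wide (y) and 9 mm thick, one on the floor and one at the top; a web 18 mm thick runs between them, centred on the flange width.


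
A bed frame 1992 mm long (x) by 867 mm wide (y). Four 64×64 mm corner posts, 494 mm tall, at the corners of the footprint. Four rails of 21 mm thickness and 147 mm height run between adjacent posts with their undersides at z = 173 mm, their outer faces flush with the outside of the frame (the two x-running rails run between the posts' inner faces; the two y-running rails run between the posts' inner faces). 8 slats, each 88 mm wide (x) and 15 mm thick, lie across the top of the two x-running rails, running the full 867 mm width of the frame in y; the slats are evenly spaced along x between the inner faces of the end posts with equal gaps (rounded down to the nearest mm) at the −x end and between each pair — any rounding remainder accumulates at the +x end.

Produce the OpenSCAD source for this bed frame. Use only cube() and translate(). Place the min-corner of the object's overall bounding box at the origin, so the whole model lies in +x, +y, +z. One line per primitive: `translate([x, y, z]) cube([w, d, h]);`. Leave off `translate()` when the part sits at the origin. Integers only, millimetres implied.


cube([64, 64, 494]);
translate([0, 803, 0]) cube([64, 64, 494]);
translate([1928, 0, 0]) cube([64, 64, 494]);
translate([1928, 803, 0]) cube([64, 64, 494]);
translate([64, 0, 173]) cube([1864, 21, 147]);
translate([64, 846, 173]) cube([1864, 21, 147]);
translate([0, 64, 173]) cube([21, 739, 147]);
translate([1971, 64, 173]) cube([21, 739, 147]);
translate([192, 0, 320]) cube([88, 867, 15]);
translate([408, 0, 320]) cube([88, 867, 15]);
translate([624, 0, 320]) cube([88, 867, 15]);
translate([840, 0, 320]) cube([88, 867, 15]);
translate([1056, 0, 320]) cube([88, 867, 15]);
translate([1272, 0, 320]) cube([88, 867, 15]);
translate([1488, 0, 320]) cube([88, 867, 15]);
translate([1704, 0, 320]) cube([88, 867, 15]);


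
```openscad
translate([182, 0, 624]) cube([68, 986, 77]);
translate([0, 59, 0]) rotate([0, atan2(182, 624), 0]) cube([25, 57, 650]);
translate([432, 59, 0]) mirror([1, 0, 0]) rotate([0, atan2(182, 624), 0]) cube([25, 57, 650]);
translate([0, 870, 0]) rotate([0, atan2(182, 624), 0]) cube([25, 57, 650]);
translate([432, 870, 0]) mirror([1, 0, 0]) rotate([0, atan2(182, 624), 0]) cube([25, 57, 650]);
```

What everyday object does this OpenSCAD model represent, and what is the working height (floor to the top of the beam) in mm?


A sawhorse. The overall height is 701 mm.

A beam across two mirrored pairs of raked legs — a sawhorse. The beam's underside is at z = 624 (matching the legs' vertical rise in atan2(182, 624)) and the beam is 77 mm tall, so its top is at 624 + 77 = 701 mm. The raked legs top out at the beam's underside, so that is the highest point.


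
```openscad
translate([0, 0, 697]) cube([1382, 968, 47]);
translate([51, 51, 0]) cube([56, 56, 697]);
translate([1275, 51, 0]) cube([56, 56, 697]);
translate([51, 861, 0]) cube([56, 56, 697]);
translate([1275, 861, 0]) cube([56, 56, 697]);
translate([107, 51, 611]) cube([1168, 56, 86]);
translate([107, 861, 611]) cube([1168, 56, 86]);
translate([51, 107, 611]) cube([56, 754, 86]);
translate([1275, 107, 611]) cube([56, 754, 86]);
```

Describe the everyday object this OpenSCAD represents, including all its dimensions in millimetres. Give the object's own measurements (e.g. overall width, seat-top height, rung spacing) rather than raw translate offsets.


A rectangular dining table. The top is 1382×968×47 mm with its upper surface at z = 744 mm. It stands on four 56×56 mm square legs, each inset 51 mm from the nearest pair of top edges, running from the floor to the underside of the top. Four apron rails, 56 mm thick and 86 mm tall, run between adjacent legs with their top edges flush with the underside of the top and their outer faces flush with the legs' outer faces.


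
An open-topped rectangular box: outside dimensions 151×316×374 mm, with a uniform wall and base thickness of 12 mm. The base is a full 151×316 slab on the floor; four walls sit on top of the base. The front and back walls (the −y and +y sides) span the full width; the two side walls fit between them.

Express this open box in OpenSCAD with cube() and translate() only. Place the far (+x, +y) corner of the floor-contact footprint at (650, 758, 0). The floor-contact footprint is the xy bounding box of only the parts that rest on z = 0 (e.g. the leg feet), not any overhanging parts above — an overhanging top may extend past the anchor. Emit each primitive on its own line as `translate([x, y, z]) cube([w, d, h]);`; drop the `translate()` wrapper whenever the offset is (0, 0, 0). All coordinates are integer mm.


translate([499, 442, 0]) cube([151, 316, 12]);
translate([499, 442, 12]) cube([151, 12, 362]);
translate([499, 746, 12]) cube([151, 12, 362]);
translate([499, 454, 12]) cube([12, 292, 362]);
translate([638, 454, 12]) cube([12, 292, 362]);


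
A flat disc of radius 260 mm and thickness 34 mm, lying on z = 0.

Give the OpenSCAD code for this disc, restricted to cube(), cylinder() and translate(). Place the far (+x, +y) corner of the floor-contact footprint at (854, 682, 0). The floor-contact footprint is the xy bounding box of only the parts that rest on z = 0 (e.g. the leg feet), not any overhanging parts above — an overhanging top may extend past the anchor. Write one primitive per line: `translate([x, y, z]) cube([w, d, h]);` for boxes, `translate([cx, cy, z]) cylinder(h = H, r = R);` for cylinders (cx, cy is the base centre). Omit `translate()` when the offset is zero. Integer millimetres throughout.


translate([594, 422, 0]) cylinder(h = 34, r = 260);


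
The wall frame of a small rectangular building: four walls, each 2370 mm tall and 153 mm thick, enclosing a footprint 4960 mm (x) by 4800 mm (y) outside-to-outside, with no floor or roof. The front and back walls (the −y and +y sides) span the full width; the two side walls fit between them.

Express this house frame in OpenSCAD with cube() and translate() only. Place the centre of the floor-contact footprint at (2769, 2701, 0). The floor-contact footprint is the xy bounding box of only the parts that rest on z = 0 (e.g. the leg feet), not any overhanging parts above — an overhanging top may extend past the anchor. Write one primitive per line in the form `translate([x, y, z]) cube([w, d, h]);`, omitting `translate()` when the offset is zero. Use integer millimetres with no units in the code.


translate([289, 301, 0]) cube([4960, 153, 2370]);
translate([289, 4948, 0]) cube([4960, 153, 2370]);
translate([289, 454, 0]) cube([153, 4494, 2370]);
translate([5096, 454, 0]) cube([153, 4494, 2370]);


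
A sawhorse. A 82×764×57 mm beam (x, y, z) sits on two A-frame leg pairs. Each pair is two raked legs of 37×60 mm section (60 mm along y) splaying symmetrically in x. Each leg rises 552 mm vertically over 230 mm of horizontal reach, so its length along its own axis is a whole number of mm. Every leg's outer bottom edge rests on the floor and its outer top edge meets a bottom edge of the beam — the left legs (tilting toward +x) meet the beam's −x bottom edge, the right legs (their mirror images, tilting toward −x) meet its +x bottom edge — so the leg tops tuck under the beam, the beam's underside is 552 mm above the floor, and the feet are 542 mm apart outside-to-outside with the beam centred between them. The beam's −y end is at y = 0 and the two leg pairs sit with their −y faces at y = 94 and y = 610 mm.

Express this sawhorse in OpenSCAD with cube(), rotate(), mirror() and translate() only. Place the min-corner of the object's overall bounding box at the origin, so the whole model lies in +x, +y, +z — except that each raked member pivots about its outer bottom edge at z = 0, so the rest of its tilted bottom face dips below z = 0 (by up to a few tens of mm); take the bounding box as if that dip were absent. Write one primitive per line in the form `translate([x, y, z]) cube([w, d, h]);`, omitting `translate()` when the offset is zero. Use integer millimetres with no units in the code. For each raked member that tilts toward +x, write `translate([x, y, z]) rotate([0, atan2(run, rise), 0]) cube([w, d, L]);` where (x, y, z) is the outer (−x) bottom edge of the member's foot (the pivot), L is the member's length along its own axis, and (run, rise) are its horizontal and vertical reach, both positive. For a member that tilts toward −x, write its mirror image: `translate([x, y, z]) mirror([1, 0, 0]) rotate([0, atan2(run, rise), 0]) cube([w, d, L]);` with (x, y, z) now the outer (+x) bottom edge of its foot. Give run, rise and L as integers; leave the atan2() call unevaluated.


translate([230, 0, 552]) cube([82, 764, 57]);
translate([0, 94, 0]) rotate([0, atan2(230, 552), 0]) cube([37, 60, 598]);
translate([542, 94, 0]) mirror([1, 0, 0]) rotate([0, atan2(230, 552), 0]) cube([37, 60, 598]);
translate([0, 610, 0]) rotate([0, atan2(230, 552), 0]) cube([37, 60, 598]);
translate([542, 610, 0]) mirror([1, 0, 0]) rotate([0, atan2(230, 552), 0]) cube([37, 60, 598]);
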